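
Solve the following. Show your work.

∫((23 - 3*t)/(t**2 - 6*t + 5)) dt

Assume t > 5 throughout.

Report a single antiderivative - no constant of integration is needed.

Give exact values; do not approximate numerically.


Step 1. Decompose ∫((23 - 3*t)/(t**2 - 6*t + 5)) dt by partial fractions, (23 - 3*t)/(t**2 - 6*t + 5) = -5/(t - 1) + 2/(t - 5): now ∫(2/(t - 5)) dt + ∫(-5/(t - 1)) dt.
Step 2. Evaluate the standard form [assuming t > 5]: now 2*log(t - 5) + ∫(-5/(t - 1)) dt.
Step 3. Evaluate the standard form [assuming t > 1]: now 2*log(t - 5) - 5*log(t - 1).
Answer: 2*log(t - 5) - 5*log(t - 1).


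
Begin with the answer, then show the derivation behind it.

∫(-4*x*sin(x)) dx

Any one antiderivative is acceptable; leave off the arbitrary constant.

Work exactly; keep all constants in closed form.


The answer is 4*x*cos(x) - 4*sin(x).
Step 1. Integrate ∫(-4*x*sin(x)) dx by parts with u = x, dv = (-4*sin(x)) dx, so v = 4*cos(x): now 4*x*cos(x) + ∫(-4*cos(x)) dx.
Step 2. Evaluate the standard form: now 4*x*cos(x) - 4*sin(x).
Answer: 4*x*cos(x) - 4*sin(x).


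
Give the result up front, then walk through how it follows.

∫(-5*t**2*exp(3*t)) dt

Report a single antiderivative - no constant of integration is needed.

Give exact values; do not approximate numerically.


The answer is -5*t**2*exp(3*t)/3 + 10*t*exp(3*t)/9 - 10*exp(3*t)/27.
Step 1. Integrate ∫(-5*t**2*exp(3*t)) dt by parts with u = t**2, dv = (-5*exp(3*t)) dt, so v = -5*exp(3*t)/3: now -5*t**2*exp(3*t)/3 + ∫(10*t*exp(3*t)/3) dt.
Step 2. Integrate ∫(10*t*exp(3*t)/3) dt by parts with u = t, dv = (10*exp(3*t)/3) dt, so v = 10*exp(3*t)/9: now -5*t**2*exp(3*t)/3 + 10*t*exp(3*t)/9 + ∫(-10*exp(3*t)/9) dt.
Step 3. Evaluate the standard form: now -5*t**2*exp(3*t)/3 + 10*t*exp(3*t)/9 - 10*exp(3*t)/27.
Answer: -5*t**2*exp(3*t)/3 + 10*t*exp(3*t)/9 - 10*exp(3*t)/27.


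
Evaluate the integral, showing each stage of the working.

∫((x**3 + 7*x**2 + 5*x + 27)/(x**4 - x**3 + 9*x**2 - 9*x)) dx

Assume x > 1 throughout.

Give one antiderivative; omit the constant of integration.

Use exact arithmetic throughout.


Step 1. Decompose ∫((x**3 + 7*x**2 + 5*x + 27)/(x**4 - x**3 + 9*x**2 - 9*x)) dx by partial fractions, (x**3 + 7*x**2 + 5*x + 27)/(x**4 - x**3 + 9*x**2 - 9*x) = 4/(x**2 + 9) + 4/(x - 1) - 3/x: now ∫(-3/x) dx + ∫(4/(x - 1)) dx + ∫(4/(x**2 + 9)) dx.
Step 2. Evaluate the standard form [assuming x > 0]: now -3*log(x) + ∫(4/(x - 1)) dx + ∫(4/(x**2 + 9)) dx.
Step 3. Evaluate the standard form [assuming x > 1]: now -3*log(x) + 4*log(x - 1) + ∫(4/(x**2 + 9)) dx.
Step 4. Evaluate the standard form: now -3*log(x) + 4*log(x - 1) + 4*atan(x/3)/3.
Answer: -3*log(x) + 4*log(x - 1) + 4*atan(x/3)/3.


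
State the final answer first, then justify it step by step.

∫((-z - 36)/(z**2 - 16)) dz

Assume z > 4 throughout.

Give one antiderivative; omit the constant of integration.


The answer is -5*log(z - 4) + 4*log(z + 4).
Step 1. Decompose ∫((-z - 36)/(z**2 - 16)) dz by partial fractions, (-z - 36)/(z**2 - 16) = 4/(z + 4) - 5/(z - 4): now ∫(-5/(z - 4)) dz + ∫(4/(z + 4)) dz.
Step 2. Evaluate the standard form [assuming z > 4]: now -5*log(z - 4) + ∫(4/(z + 4)) dz.
Step 3. Evaluate the standard form [assuming z > -4]: now -5*log(z - 4) + 4*log(z + 4).
Answer: -5*log(z - 4) + 4*log(z + 4).


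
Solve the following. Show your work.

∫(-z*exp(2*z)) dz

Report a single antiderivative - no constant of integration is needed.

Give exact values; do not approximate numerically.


Step 1. Integrate ∫(-z*exp(2*z)) dz by parts with u = z, dv = (-exp(2*z)) dz, so v = -exp(2*z)/2: now -z*exp(2*z)/2 + ∫(exp(2*z)/2) dz.
Step 2. Evaluate the standard form: now -z*exp(2*z)/2 + exp(2*z)/4.
Answer: -z*exp(2*z)/2 + exp(2*z)/4.


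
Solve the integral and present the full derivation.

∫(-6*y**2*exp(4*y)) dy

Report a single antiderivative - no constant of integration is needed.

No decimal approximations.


Step 1. Integrate ∫(-6*y**2*exp(4*y)) dy by parts with u = y**2, dv = (-6*exp(4*y)) dy, so v = -3*exp(4*y)/2: now -3*y**2*exp(4*y)/2 + ∫(3*y*exp(4*y)) dy.
Step 2. Integrate ∫(3*y*exp(4*y)) dy by parts with u = y, dv = (3*exp(4*y)) dy, so v = 3*exp(4*y)/4: now -3*y**2*exp(4*y)/2 + 3*y*exp(4*y)/4 + ∫(-3*exp(4*y)/4) dy.
Step 3. Evaluate the standard form: now -3*y**2*exp(4*y)/2 + 3*y*exp(4*y)/4 - 3*exp(4*y)/16.
Answer: -3*y**2*exp(4*y)/2 + 3*y*exp(4*y)/4 - 3*exp(4*y)/16.


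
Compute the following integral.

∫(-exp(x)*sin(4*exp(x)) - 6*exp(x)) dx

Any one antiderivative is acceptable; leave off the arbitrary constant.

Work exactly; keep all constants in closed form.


Answer: -6*exp(x) + cos(4*exp(x))/4.


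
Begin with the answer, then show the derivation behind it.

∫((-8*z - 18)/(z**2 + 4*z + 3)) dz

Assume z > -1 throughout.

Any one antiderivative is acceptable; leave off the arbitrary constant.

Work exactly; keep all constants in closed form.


The answer is -5*log(z + 1) - 3*log(z + 3).
Step 1. Decompose ∫((-8*z - 18)/(z**2 + 4*z + 3)) dz by partial fractions, (-8*z - 18)/(z**2 + 4*z + 3) = -3/(z + 3) - 5/(z + 1): now ∫(-5/(z + 1)) dz + ∫(-3/(z + 3)) dz.
Step 2. Evaluate the standard form [assuming z > -3]: now -3*log(z + 3) + ∫(-5/(z + 1)) dz.
Step 3. Evaluate the standard form [assuming z > -1]: now -5*log(z + 1) - 3*log(z + 3).
Answer: -5*log(z + 1) - 3*log(z + 3).


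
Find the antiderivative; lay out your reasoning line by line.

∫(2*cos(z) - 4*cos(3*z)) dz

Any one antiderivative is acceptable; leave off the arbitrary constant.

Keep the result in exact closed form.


Step 1. Rewrite: now ∫(2*cos(z)) dz + ∫(-4*cos(3*z)) dz.
Step 2. Evaluate the standard form: now -4*sin(3*z)/3 + ∫(2*cos(z)) dz.
Step 3. Evaluate the standard form: now 2*sin(z) - 4*sin(3*z)/3.
Answer: 2*sin(z) - 4*sin(3*z)/3.


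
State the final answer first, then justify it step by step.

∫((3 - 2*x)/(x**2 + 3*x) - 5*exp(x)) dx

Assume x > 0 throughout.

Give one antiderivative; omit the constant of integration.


The answer is -5*exp(x) + log(x) - 3*log(x + 3).
Step 1. Rewrite: now ∫((3 - 2*x)/(x**2 + 3*x)) dx + ∫(-5*exp(x)) dx.
Step 2. Decompose ∫((3 - 2*x)/(x**2 + 3*x)) dx by partial fractions, (3 - 2*x)/(x**2 + 3*x) = -3/(x + 3) + 1/x: now ∫(1/x) dx + ∫(-3/(x + 3)) dx + ∫(-5*exp(x)) dx.
Step 3. Evaluate the standard form [assuming x > 0]: now log(x) + ∫(-3/(x + 3)) dx + ∫(-5*exp(x)) dx.
Step 4. Evaluate the standard form [assuming x > -3]: now log(x) - 3*log(x + 3) + ∫(-5*exp(x)) dx.
Step 5. Evaluate the standard form: now -5*exp(x) + log(x) - 3*log(x + 3).
Answer: -5*exp(x) + log(x) - 3*log(x + 3).


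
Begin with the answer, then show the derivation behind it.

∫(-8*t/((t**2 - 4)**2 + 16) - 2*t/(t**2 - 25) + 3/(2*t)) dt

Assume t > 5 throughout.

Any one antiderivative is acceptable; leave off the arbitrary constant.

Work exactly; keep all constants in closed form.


The answer is 3*log(t)/2 - log(t - 5) - log(t + 5) - atan(t**2/4 - 1).
Step 1. Rewrite: now ∫(3/(2*t)) dt + ∫(-2*t/(t**2 - 25)) dt + ∫(-8*t/((t**2 - 4)**2 + 16)) dt.
Step 2. Decompose ∫(-2*t/(t**2 - 25)) dt by partial fractions, -2*t/(t**2 - 25) = -1/(t + 5) - 1/(t - 5): now ∫(3/(2*t)) dt + ∫(-8*t/((t**2 - 4)**2 + 16)) dt + ∫(-1/(t - 5)) dt + ∫(-1/(t + 5)) dt.
Step 3. Evaluate the standard form [assuming t > 5]: now -log(t - 5) + ∫(3/(2*t)) dt + ∫(-8*t/((t**2 - 4)**2 + 16)) dt + ∫(-1/(t + 5)) dt.
Step 4. Evaluate the standard form [assuming t > -5]: now -log(t - 5) - log(t + 5) + ∫(3/(2*t)) dt + ∫(-8*t/((t**2 - 4)**2 + 16)) dt.
Step 5. Substitute u = t**2 - 4, turning ∫(-8*t/((t**2 - 4)**2 + 16)) dt into ∫(-4/(u**2 + 16)) du: now -log(t - 5) - log(t + 5) + ∫(3/(2*t)) dt + ∫(-4/(u**2 + 16)) du.
Step 6. Evaluate the standard form: now -log(t - 5) - log(t + 5) - atan(u/4) + ∫(3/(2*t)) dt.
Step 7. Substitute back u = t**2 - 4: now -log(t - 5) - log(t + 5) - atan(t**2/4 - 1) + ∫(3/(2*t)) dt.
Step 8. Evaluate the standard form [assuming t > 0]: now 3*log(t)/2 - log(t - 5) - log(t + 5) - atan(t**2/4 - 1).
Answer: 3*log(t)/2 - log(t - 5) - log(t + 5) - atan(t**2/4 - 1).


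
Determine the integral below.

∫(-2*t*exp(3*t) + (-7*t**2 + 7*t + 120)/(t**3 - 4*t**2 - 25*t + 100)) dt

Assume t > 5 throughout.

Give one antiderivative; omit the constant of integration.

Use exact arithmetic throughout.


Answer: -2*t*exp(3*t)/3 + 2*exp(3*t)/9 - 2*log(t - 5) - 4*log(t - 4) - log(t + 5).


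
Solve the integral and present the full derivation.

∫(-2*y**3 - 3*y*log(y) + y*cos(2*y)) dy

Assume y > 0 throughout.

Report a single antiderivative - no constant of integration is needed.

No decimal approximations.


Step 1. Rewrite: now ∫(-2*y**3) dy + ∫(-3*y*log(y)) dy + ∫(y*cos(2*y)) dy.
Step 2. Evaluate the standard form: now -y**4/2 + ∫(-3*y*log(y)) dy + ∫(y*cos(2*y)) dy.
Step 3. Integrate ∫(y*cos(2*y)) dy by parts with u = y, dv = (cos(2*y)) dy, so v = sin(2*y)/2: now -y**4/2 + y*sin(2*y)/2 + ∫(-3*y*log(y)) dy + ∫(-sin(2*y)/2) dy.
Step 4. Evaluate the standard form: now -y**4/2 + y*sin(2*y)/2 + cos(2*y)/4 + ∫(-3*y*log(y)) dy.
Step 5. Integrate ∫(-3*y*log(y)) dy by parts with u = log(y), dv = (-3*y) dy, so v = -3*y**2/2 [assuming y > 0]: now -y**4/2 - 3*y**2*log(y)/2 + y*sin(2*y)/2 + cos(2*y)/4 + ∫(3*y/2) dy.
Step 6. Evaluate the standard form: now -y**4/2 - 3*y**2*log(y)/2 + 3*y**2/4 + y*sin(2*y)/2 + cos(2*y)/4.
Answer: -y**4/2 - 3*y**2*log(y)/2 + 3*y**2/4 + y*sin(2*y)/2 + cos(2*y)/4.


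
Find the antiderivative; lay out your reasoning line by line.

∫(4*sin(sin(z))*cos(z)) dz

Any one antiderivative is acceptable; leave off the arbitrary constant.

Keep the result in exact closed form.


Step 1. Substitute u = sin(z), turning ∫(4*sin(sin(z))*cos(z)) dz into ∫(4*sin(u)) du: now ∫(4*sin(u)) du.
Step 2. Evaluate the standard form: now -4*cos(u).
Step 3. Substitute back u = sin(z): now -4*cos(sin(z)).
Answer: -4*cos(sin(z)).


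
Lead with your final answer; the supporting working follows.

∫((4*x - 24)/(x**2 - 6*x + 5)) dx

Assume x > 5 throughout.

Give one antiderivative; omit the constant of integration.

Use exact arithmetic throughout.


The answer is -log(x - 5) + 5*log(x - 1).
Step 1. Decompose ∫((4*x - 24)/(x**2 - 6*x + 5)) dx by partial fractions, (4*x - 24)/(x**2 - 6*x + 5) = 5/(x - 1) - 1/(x - 5): now ∫(-1/(x - 5)) dx + ∫(5/(x - 1)) dx.
Step 2. Evaluate the standard form [assuming x > 1]: now 5*log(x - 1) + ∫(-1/(x - 5)) dx.
Step 3. Evaluate the standard form [assuming x > 5]: now -log(x - 5) + 5*log(x - 1).
Answer: -log(x - 5) + 5*log(x - 1).


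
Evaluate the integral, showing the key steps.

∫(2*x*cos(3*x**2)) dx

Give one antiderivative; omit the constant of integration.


Step 1. Substitute u = x**2, turning ∫(2*x*cos(3*x**2)) dx into ∫(cos(3*u)) du: now ∫(cos(3*u)) du.
Step 2. Evaluate the standard form: now sin(3*u)/3.
Step 3. Substitute back u = x**2: now sin(3*x**2)/3.
Answer: sin(3*x**2)/3.


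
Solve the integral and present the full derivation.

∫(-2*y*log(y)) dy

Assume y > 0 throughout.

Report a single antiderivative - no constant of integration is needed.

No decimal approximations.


Step 1. Integrate ∫(-2*y*log(y)) dy by parts with u = log(y), dv = (-2*y) dy, so v = -y**2 [assuming y > 0]: now -y**2*log(y) + ∫(y) dy.
Step 2. Evaluate the standard form: now -y**2*log(y) + y**2/2.
Answer: -y**2*log(y) + y**2/2.


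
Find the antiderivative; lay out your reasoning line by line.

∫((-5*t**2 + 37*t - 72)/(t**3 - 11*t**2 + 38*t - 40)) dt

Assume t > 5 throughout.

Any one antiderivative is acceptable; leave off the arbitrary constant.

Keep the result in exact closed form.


Step 1. Decompose ∫((-5*t**2 + 37*t - 72)/(t**3 - 11*t**2 + 38*t - 40)) dt by partial fractions, (-5*t**2 + 37*t - 72)/(t**3 - 11*t**2 + 38*t - 40) = -3/(t - 2) + 2/(t - 4) - 4/(t - 5): now ∫(-4/(t - 5)) dt + ∫(2/(t - 4)) dt + ∫(-3/(t - 2)) dt.
Step 2. Evaluate the standard form [assuming t > 2]: now -3*log(t - 2) + ∫(-4/(t - 5)) dt + ∫(2/(t - 4)) dt.
Step 3. Evaluate the standard form [assuming t > 4]: now 2*log(t - 4) - 3*log(t - 2) + ∫(-4/(t - 5)) dt.
Step 4. Evaluate the standard form [assuming t > 5]: now -4*log(t - 5) + 2*log(t - 4) - 3*log(t - 2).
Answer: -4*log(t - 5) + 2*log(t - 4) - 3*log(t - 2).


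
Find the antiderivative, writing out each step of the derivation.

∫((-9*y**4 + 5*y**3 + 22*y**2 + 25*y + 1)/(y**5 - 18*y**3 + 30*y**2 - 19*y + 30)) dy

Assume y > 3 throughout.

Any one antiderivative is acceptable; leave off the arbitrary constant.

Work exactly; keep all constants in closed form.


Step 1. Decompose ∫((-9*y**4 + 5*y**3 + 22*y**2 + 25*y + 1)/(y**5 - 18*y**3 + 30*y**2 - 19*y + 30)) dy by partial fractions, (-9*y**4 + 5*y**3 + 22*y**2 + 25*y + 1)/(y**5 - 18*y**3 + 30*y**2 - 19*y + 30) = -1/(y**2 + 1) - 4/(y + 5) - 1/(y - 2) - 4/(y - 3): now ∫(-4/(y - 3)) dy + ∫(-1/(y - 2)) dy + ∫(-4/(y + 5)) dy + ∫(-1/(y**2 + 1)) dy.
Step 2. Evaluate the standard form [assuming y > -5]: now -4*log(y + 5) + ∫(-4/(y - 3)) dy + ∫(-1/(y - 2)) dy + ∫(-1/(y**2 + 1)) dy.
Step 3. Evaluate the standard form [assuming y > 2]: now -log(y - 2) - 4*log(y + 5) + ∫(-4/(y - 3)) dy + ∫(-1/(y**2 + 1)) dy.
Step 4. Evaluate the standard form [assuming y > 3]: now -4*log(y - 3) - log(y - 2) - 4*log(y + 5) + ∫(-1/(y**2 + 1)) dy.
Step 5. Evaluate the standard form: now -4*log(y - 3) - log(y - 2) - 4*log(y + 5) - atan(y).
Answer: -4*log(y - 3) - log(y - 2) - 4*log(y + 5) - atan(y).


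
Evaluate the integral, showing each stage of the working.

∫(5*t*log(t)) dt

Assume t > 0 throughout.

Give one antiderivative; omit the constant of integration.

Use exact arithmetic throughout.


Step 1. Integrate ∫(5*t*log(t)) dt by parts with u = log(t), dv = (5*t) dt, so v = 5*t**2/2 [assuming t > 0]: now 5*t**2*log(t)/2 + ∫(-5*t/2) dt.
Step 2. Evaluate the standard form: now 5*t**2*log(t)/2 - 5*t**2/4.
Answer: 5*t**2*log(t)/2 - 5*t**2/4.


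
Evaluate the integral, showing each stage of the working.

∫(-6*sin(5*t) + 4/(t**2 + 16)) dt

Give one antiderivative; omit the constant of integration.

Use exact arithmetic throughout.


Step 1. Rewrite: now ∫(4/(t**2 + 16)) dt + ∫(-6*sin(5*t)) dt.
Step 2. Evaluate the standard form: now 6*cos(5*t)/5 + ∫(4/(t**2 + 16)) dt.
Step 3. Evaluate the standard form: now 6*cos(5*t)/5 + atan(t/4).
Answer: 6*cos(5*t)/5 + atan(t/4).


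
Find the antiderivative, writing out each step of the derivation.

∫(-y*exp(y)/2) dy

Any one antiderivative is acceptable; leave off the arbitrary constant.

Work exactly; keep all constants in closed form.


Step 1. Integrate ∫(-y*exp(y)/2) dy by parts with u = y, dv = (-exp(y)/2) dy, so v = -exp(y)/2: now -y*exp(y)/2 + ∫(exp(y)/2) dy.
Step 2. Evaluate the standard form: now -y*exp(y)/2 + exp(y)/2.
Answer: -y*exp(y)/2 + exp(y)/2.


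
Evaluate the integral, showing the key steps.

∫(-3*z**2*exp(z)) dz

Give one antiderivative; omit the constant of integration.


Step 1. Integrate ∫(-3*z**2*exp(z)) dz by parts with u = z**2, dv = (-3*exp(z)) dz, so v = -3*exp(z): now -3*z**2*exp(z) + ∫(6*z*exp(z)) dz.
Step 2. Integrate ∫(6*z*exp(z)) dz by parts with u = z, dv = (6*exp(z)) dz, so v = 6*exp(z): now -3*z**2*exp(z) + 6*z*exp(z) + ∫(-6*exp(z)) dz.
Step 3. Evaluate the standard form: now -3*z**2*exp(z) + 6*z*exp(z) - 6*exp(z).
Answer: -3*z**2*exp(z) + 6*z*exp(z) - 6*exp(z).


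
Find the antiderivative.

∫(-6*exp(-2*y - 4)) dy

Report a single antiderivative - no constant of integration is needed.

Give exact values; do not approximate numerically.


Answer: 3*exp(-2*y - 4).


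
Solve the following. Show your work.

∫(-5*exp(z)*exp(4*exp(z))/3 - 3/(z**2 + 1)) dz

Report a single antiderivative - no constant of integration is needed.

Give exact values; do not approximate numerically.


Step 1. Rewrite: now ∫(-5*exp(z)*exp(4*exp(z))/3) dz + ∫(-3/(z**2 + 1)) dz.
Step 2. Substitute u = exp(z), turning ∫(-5*exp(z)*exp(4*exp(z))/3) dz into ∫(-5*exp(4*u)/3) du: now ∫(-3/(z**2 + 1)) dz + ∫(-5*exp(4*u)/3) du.
Step 3. Evaluate the standard form: now -5*exp(4*u)/12 + ∫(-3/(z**2 + 1)) dz.
Step 4. Substitute back u = exp(z): now -5*exp(4*exp(z))/12 + ∫(-3/(z**2 + 1)) dz.
Step 5. Evaluate the standard form: now -5*exp(4*exp(z))/12 - 3*atan(z).
Answer: -5*exp(4*exp(z))/12 - 3*atan(z).


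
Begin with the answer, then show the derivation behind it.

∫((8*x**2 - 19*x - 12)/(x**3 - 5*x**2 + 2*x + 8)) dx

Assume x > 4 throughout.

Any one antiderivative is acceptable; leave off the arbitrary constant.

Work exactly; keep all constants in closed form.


The answer is 4*log(x - 4) + 3*log(x - 2) + log(x + 1).
Step 1. Decompose ∫((8*x**2 - 19*x - 12)/(x**3 - 5*x**2 + 2*x + 8)) dx by partial fractions, (8*x**2 - 19*x - 12)/(x**3 - 5*x**2 + 2*x + 8) = 1/(x + 1) + 3/(x - 2) + 4/(x - 4): now ∫(4/(x - 4)) dx + ∫(3/(x - 2)) dx + ∫(1/(x + 1)) dx.
Step 2. Evaluate the standard form [assuming x > 4]: now 4*log(x - 4) + ∫(3/(x - 2)) dx + ∫(1/(x + 1)) dx.
Step 3. Evaluate the standard form [assuming x > 2]: now 4*log(x - 4) + 3*log(x - 2) + ∫(1/(x + 1)) dx.
Step 4. Evaluate the standard form [assuming x > -1]: now 4*log(x - 4) + 3*log(x - 2) + log(x + 1).
Answer: 4*log(x - 4) + 3*log(x - 2) + log(x + 1).


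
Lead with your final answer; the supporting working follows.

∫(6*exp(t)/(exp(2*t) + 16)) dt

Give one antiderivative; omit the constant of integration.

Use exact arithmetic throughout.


The answer is 3*atan(exp(t)/4)/2.
Step 1. Substitute u = exp(t), turning ∫(6*exp(t)/(exp(2*t) + 16)) dt into ∫(6/(u**2 + 16)) du: now ∫(6/(u**2 + 16)) du.
Step 2. Evaluate the standard form: now 3*atan(u/4)/2.
Step 3. Substitute back u = exp(t): now 3*atan(exp(t)/4)/2.
Answer: 3*atan(exp(t)/4)/2.


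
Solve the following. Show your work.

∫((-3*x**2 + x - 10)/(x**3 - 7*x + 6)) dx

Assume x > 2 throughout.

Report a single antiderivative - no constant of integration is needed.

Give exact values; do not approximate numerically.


Step 1. Decompose ∫((-3*x**2 + x - 10)/(x**3 - 7*x + 6)) dx by partial fractions, (-3*x**2 + x - 10)/(x**3 - 7*x + 6) = -2/(x + 3) + 3/(x - 1) - 4/(x - 2): now ∫(-4/(x - 2)) dx + ∫(3/(x - 1)) dx + ∫(-2/(x + 3)) dx.
Step 2. Evaluate the standard form [assuming x > 2]: now -4*log(x - 2) + ∫(3/(x - 1)) dx + ∫(-2/(x + 3)) dx.
Step 3. Evaluate the standard form [assuming x > 1]: now -4*log(x - 2) + 3*log(x - 1) + ∫(-2/(x + 3)) dx.
Step 4. Evaluate the standard form [assuming x > -3]: now -4*log(x - 2) + 3*log(x - 1) - 2*log(x + 3).
Answer: -4*log(x - 2) + 3*log(x - 1) - 2*log(x + 3).


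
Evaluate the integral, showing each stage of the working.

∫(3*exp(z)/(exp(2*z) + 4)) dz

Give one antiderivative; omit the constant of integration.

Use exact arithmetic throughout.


Step 1. Substitute u = exp(z), turning ∫(3*exp(z)/(exp(2*z) + 4)) dz into ∫(3/(u**2 + 4)) du: now ∫(3/(u**2 + 4)) du.
Step 2. Evaluate the standard form: now 3*atan(u/2)/2.
Step 3. Substitute back u = exp(z): now 3*atan(exp(z)/2)/2.
Answer: 3*atan(exp(z)/2)/2.


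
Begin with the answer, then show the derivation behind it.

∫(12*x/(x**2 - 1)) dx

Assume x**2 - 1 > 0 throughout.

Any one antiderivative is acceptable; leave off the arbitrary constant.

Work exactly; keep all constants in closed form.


The answer is 6*log(x**2 - 1).
Step 1. Substitute u = x**2 - 1, turning ∫(12*x/(x**2 - 1)) dx into ∫(6/u) du: now ∫(6/u) du.
Step 2. Evaluate the standard form [assuming u > 0]: now 6*log(u).
Step 3. Substitute back u = x**2 - 1: now 6*log(x**2 - 1).
Answer: 6*log(x**2 - 1).


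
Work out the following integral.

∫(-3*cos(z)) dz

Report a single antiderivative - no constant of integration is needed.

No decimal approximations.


Answer: -3*sin(z).


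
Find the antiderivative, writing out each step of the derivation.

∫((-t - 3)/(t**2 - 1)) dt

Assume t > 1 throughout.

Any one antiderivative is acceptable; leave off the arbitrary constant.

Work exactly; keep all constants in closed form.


Step 1. Decompose ∫((-t - 3)/(t**2 - 1)) dt by partial fractions, (-t - 3)/(t**2 - 1) = 1/(t + 1) - 2/(t - 1): now ∫(-2/(t - 1)) dt + ∫(1/(t + 1)) dt.
Step 2. Evaluate the standard form [assuming t > 1]: now -2*log(t - 1) + ∫(1/(t + 1)) dt.
Step 3. Evaluate the standard form [assuming t > -1]: now -2*log(t - 1) + log(t + 1).
Answer: -2*log(t - 1) + log(t + 1).


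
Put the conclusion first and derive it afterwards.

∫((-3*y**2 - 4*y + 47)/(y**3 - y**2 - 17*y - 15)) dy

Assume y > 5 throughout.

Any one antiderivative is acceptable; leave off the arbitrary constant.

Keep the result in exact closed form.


The answer is -log(y - 5) - 4*log(y + 1) + 2*log(y + 3).
Step 1. Decompose ∫((-3*y**2 - 4*y + 47)/(y**3 - y**2 - 17*y - 15)) dy by partial fractions, (-3*y**2 - 4*y + 47)/(y**3 - y**2 - 17*y - 15) = 2/(y + 3) - 4/(y + 1) - 1/(y - 5): now ∫(-1/(y - 5)) dy + ∫(-4/(y + 1)) dy + ∫(2/(y + 3)) dy.
Step 2. Evaluate the standard form [assuming y > -1]: now -4*log(y + 1) + ∫(-1/(y - 5)) dy + ∫(2/(y + 3)) dy.
Step 3. Evaluate the standard form [assuming y > -3]: now -4*log(y + 1) + 2*log(y + 3) + ∫(-1/(y - 5)) dy.
Step 4. Evaluate the standard form [assuming y > 5]: now -log(y - 5) - 4*log(y + 1) + 2*log(y + 3).
Answer: -log(y - 5) - 4*log(y + 1) + 2*log(y + 3).


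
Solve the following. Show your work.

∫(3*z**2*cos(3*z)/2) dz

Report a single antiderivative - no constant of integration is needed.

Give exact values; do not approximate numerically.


Step 1. Integrate ∫(3*z**2*cos(3*z)/2) dz by parts with u = z**2, dv = (3*cos(3*z)/2) dz, so v = sin(3*z)/2: now z**2*sin(3*z)/2 + ∫(-z*sin(3*z)) dz.
Step 2. Integrate ∫(-z*sin(3*z)) dz by parts with u = z, dv = (-sin(3*z)) dz, so v = cos(3*z)/3: now z**2*sin(3*z)/2 + z*cos(3*z)/3 + ∫(-cos(3*z)/3) dz.
Step 3. Evaluate the standard form: now z**2*sin(3*z)/2 + z*cos(3*z)/3 - sin(3*z)/9.
Answer: z**2*sin(3*z)/2 + z*cos(3*z)/3 - sin(3*z)/9.


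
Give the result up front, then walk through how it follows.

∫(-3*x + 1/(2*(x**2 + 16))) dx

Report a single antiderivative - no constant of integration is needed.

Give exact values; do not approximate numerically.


The answer is -3*x**2/2 + atan(x/4)/8.
Step 1. Rewrite: now ∫(-3*x) dx + ∫(1/(2*(x**2 + 16))) dx.
Step 2. Evaluate the standard form: now atan(x/4)/8 + ∫(-3*x) dx.
Step 3. Evaluate the standard form: now -3*x**2/2 + atan(x/4)/8.
Answer: -3*x**2/2 + atan(x/4)/8.


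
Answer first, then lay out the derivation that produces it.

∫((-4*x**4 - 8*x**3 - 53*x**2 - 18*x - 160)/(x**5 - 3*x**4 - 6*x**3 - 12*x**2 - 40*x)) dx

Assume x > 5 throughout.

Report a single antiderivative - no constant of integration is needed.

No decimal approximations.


The answer is 4*log(x) - 5*log(x - 5) - 3*log(x + 2) - atan(x/2)/2.
Step 1. Decompose ∫((-4*x**4 - 8*x**3 - 53*x**2 - 18*x - 160)/(x**5 - 3*x**4 - 6*x**3 - 12*x**2 - 40*x)) dx by partial fractions, (-4*x**4 - 8*x**3 - 53*x**2 - 18*x - 160)/(x**5 - 3*x**4 - 6*x**3 - 12*x**2 - 40*x) = -1/(x**2 + 4) - 3/(x + 2) - 5/(x - 5) + 4/x: now ∫(4/x) dx + ∫(-5/(x - 5)) dx + ∫(-3/(x + 2)) dx + ∫(-1/(x**2 + 4)) dx.
Step 2. Evaluate the standard form [assuming x > 0]: now 4*log(x) + ∫(-5/(x - 5)) dx + ∫(-3/(x + 2)) dx + ∫(-1/(x**2 + 4)) dx.
Step 3. Evaluate the standard form [assuming x > 5]: now 4*log(x) - 5*log(x - 5) + ∫(-3/(x + 2)) dx + ∫(-1/(x**2 + 4)) dx.
Step 4. Evaluate the standard form [assuming x > -2]: now 4*log(x) - 5*log(x - 5) - 3*log(x + 2) + ∫(-1/(x**2 + 4)) dx.
Step 5. Evaluate the standard form: now 4*log(x) - 5*log(x - 5) - 3*log(x + 2) - atan(x/2)/2.
Answer: 4*log(x) - 5*log(x - 5) - 3*log(x + 2) - atan(x/2)/2.


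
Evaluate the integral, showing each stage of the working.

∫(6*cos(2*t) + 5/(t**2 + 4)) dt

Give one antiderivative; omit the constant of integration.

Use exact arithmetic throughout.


Step 1. Rewrite: now ∫(5/(t**2 + 4)) dt + ∫(6*cos(2*t)) dt.
Step 2. Evaluate the standard form: now 5*atan(t/2)/2 + ∫(6*cos(2*t)) dt.
Step 3. Evaluate the standard form: now 3*sin(2*t) + 5*atan(t/2)/2.
Answer: 3*sin(2*t) + 5*atan(t/2)/2.


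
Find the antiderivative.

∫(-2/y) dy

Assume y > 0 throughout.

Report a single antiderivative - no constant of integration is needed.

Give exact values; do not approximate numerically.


Answer: -2*log(y).


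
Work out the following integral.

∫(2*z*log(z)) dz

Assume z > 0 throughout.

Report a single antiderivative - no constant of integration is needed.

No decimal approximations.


Answer: z**2*log(z) - z**2/2.


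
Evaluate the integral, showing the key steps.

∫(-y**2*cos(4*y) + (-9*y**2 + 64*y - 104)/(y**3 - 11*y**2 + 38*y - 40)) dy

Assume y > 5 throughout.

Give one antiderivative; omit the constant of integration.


Step 1. Rewrite: now ∫(-y**2*cos(4*y)) dy + ∫((-9*y**2 + 64*y - 104)/(y**3 - 11*y**2 + 38*y - 40)) dy.
Step 2. Decompose ∫((-9*y**2 + 64*y - 104)/(y**3 - 11*y**2 + 38*y - 40)) dy by partial fractions, (-9*y**2 + 64*y - 104)/(y**3 - 11*y**2 + 38*y - 40) = -2/(y - 2) - 4/(y - 4) - 3/(y - 5): now ∫(-y**2*cos(4*y)) dy + ∫(-3/(y - 5)) dy + ∫(-4/(y - 4)) dy + ∫(-2/(y - 2)) dy.
Step 3. Evaluate the standard form [assuming y > 2]: now -2*log(y - 2) + ∫(-y**2*cos(4*y)) dy + ∫(-3/(y - 5)) dy + ∫(-4/(y - 4)) dy.
Step 4. Evaluate the standard form [assuming y > 4]: now -4*log(y - 4) - 2*log(y - 2) + ∫(-y**2*cos(4*y)) dy + ∫(-3/(y - 5)) dy.
Step 5. Evaluate the standard form [assuming y > 5]: now -3*log(y - 5) - 4*log(y - 4) - 2*log(y - 2) + ∫(-y**2*cos(4*y)) dy.
Step 6. Integrate ∫(-y**2*cos(4*y)) dy by parts with u = y**2, dv = (-cos(4*y)) dy, so v = -sin(4*y)/4: now -y**2*sin(4*y)/4 - 3*log(y - 5) - 4*log(y - 4) - 2*log(y - 2) + ∫(y*sin(4*y)/2) dy.
Step 7. Integrate ∫(y*sin(4*y)/2) dy by parts with u = y, dv = (sin(4*y)/2) dy, so v = -cos(4*y)/8: now -y**2*sin(4*y)/4 - y*cos(4*y)/8 - 3*log(y - 5) - 4*log(y - 4) - 2*log(y - 2) + ∫(cos(4*y)/8) dy.
Step 8. Evaluate the standard form: now -y**2*sin(4*y)/4 - y*cos(4*y)/8 - 3*log(y - 5) - 4*log(y - 4) - 2*log(y - 2) + sin(4*y)/32.
Answer: -y**2*sin(4*y)/4 - y*cos(4*y)/8 - 3*log(y - 5) - 4*log(y - 4) - 2*log(y - 2) + sin(4*y)/32.


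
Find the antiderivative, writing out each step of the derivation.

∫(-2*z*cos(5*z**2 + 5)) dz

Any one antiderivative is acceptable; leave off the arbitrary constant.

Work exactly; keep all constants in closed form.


Step 1. Substitute u = z**2 + 1, turning ∫(-2*z*cos(5*z**2 + 5)) dz into ∫(-cos(5*u)) du: now ∫(-cos(5*u)) du.
Step 2. Evaluate the standard form: now -sin(5*u)/5.
Step 3. Substitute back u = z**2 + 1: now -sin(5*z**2 + 5)/5.
Answer: -sin(5*z**2 + 5)/5.


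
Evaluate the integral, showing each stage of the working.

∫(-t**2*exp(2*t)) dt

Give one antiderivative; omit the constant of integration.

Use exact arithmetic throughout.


Step 1. Integrate ∫(-t**2*exp(2*t)) dt by parts with u = t**2, dv = (-exp(2*t)) dt, so v = -exp(2*t)/2: now -t**2*exp(2*t)/2 + ∫(t*exp(2*t)) dt.
Step 2. Integrate ∫(t*exp(2*t)) dt by parts with u = t, dv = (exp(2*t)) dt, so v = exp(2*t)/2: now -t**2*exp(2*t)/2 + t*exp(2*t)/2 + ∫(-exp(2*t)/2) dt.
Step 3. Evaluate the standard form: now -t**2*exp(2*t)/2 + t*exp(2*t)/2 - exp(2*t)/4.
Answer: -t**2*exp(2*t)/2 + t*exp(2*t)/2 - exp(2*t)/4.


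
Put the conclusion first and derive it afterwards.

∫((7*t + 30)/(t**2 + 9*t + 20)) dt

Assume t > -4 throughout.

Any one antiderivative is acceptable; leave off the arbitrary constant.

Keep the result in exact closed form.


The answer is 2*log(t + 4) + 5*log(t + 5).
Step 1. Decompose ∫((7*t + 30)/(t**2 + 9*t + 20)) dt by partial fractions, (7*t + 30)/(t**2 + 9*t + 20) = 5/(t + 5) + 2/(t + 4): now ∫(2/(t + 4)) dt + ∫(5/(t + 5)) dt.
Step 2. Evaluate the standard form [assuming t > -4]: now 2*log(t + 4) + ∫(5/(t + 5)) dt.
Step 3. Evaluate the standard form [assuming t > -5]: now 2*log(t + 4) + 5*log(t + 5).
Answer: 2*log(t + 4) + 5*log(t + 5).


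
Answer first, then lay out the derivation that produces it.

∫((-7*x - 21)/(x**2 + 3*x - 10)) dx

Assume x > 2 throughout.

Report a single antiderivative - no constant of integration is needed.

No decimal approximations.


The answer is -5*log(x - 2) - 2*log(x + 5).
Step 1. Decompose ∫((-7*x - 21)/(x**2 + 3*x - 10)) dx by partial fractions, (-7*x - 21)/(x**2 + 3*x - 10) = -2/(x + 5) - 5/(x - 2): now ∫(-5/(x - 2)) dx + ∫(-2/(x + 5)) dx.
Step 2. Evaluate the standard form [assuming x > 2]: now -5*log(x - 2) + ∫(-2/(x + 5)) dx.
Step 3. Evaluate the standard form [assuming x > -5]: now -5*log(x - 2) - 2*log(x + 5).
Answer: -5*log(x - 2) - 2*log(x + 5).


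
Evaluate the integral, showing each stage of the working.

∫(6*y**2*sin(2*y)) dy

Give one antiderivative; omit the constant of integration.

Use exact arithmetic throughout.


Step 1. Integrate ∫(6*y**2*sin(2*y)) dy by parts with u = y**2, dv = (6*sin(2*y)) dy, so v = -3*cos(2*y): now -3*y**2*cos(2*y) + ∫(6*y*cos(2*y)) dy.
Step 2. Integrate ∫(6*y*cos(2*y)) dy by parts with u = y, dv = (6*cos(2*y)) dy, so v = 3*sin(2*y): now -3*y**2*cos(2*y) + 3*y*sin(2*y) + ∫(-3*sin(2*y)) dy.
Step 3. Evaluate the standard form: now -3*y**2*cos(2*y) + 3*y*sin(2*y) + 3*cos(2*y)/2.
Answer: -3*y**2*cos(2*y) + 3*y*sin(2*y) + 3*cos(2*y)/2.


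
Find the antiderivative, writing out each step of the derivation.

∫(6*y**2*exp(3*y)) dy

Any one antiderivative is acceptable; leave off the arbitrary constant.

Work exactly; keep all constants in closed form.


Step 1. Integrate ∫(6*y**2*exp(3*y)) dy by parts with u = y**2, dv = (6*exp(3*y)) dy, so v = 2*exp(3*y): now 2*y**2*exp(3*y) + ∫(-4*y*exp(3*y)) dy.
Step 2. Integrate ∫(-4*y*exp(3*y)) dy by parts with u = y, dv = (-4*exp(3*y)) dy, so v = -4*exp(3*y)/3: now 2*y**2*exp(3*y) - 4*y*exp(3*y)/3 + ∫(4*exp(3*y)/3) dy.
Step 3. Evaluate the standard form: now 2*y**2*exp(3*y) - 4*y*exp(3*y)/3 + 4*exp(3*y)/9.
Answer: 2*y**2*exp(3*y) - 4*y*exp(3*y)/3 + 4*exp(3*y)/9.


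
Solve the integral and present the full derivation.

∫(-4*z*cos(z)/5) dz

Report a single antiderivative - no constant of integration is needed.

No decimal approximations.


Step 1. Integrate ∫(-4*z*cos(z)/5) dz by parts with u = z, dv = (-4*cos(z)/5) dz, so v = -4*sin(z)/5: now -4*z*sin(z)/5 + ∫(4*sin(z)/5) dz.
Step 2. Evaluate the standard form: now -4*z*sin(z)/5 - 4*cos(z)/5.
Answer: -4*z*sin(z)/5 - 4*cos(z)/5.


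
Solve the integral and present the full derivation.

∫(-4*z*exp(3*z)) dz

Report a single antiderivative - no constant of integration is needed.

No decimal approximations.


Step 1. Integrate ∫(-4*z*exp(3*z)) dz by parts with u = z, dv = (-4*exp(3*z)) dz, so v = -4*exp(3*z)/3: now -4*z*exp(3*z)/3 + ∫(4*exp(3*z)/3) dz.
Step 2. Evaluate the standard form: now -4*z*exp(3*z)/3 + 4*exp(3*z)/9.
Answer: -4*z*exp(3*z)/3 + 4*exp(3*z)/9.


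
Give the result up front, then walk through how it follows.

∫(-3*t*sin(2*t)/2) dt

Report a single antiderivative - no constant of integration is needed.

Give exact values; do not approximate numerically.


The answer is 3*t*cos(2*t)/4 - 3*sin(2*t)/8.
Step 1. Integrate ∫(-3*t*sin(2*t)/2) dt by parts with u = t, dv = (-3*sin(2*t)/2) dt, so v = 3*cos(2*t)/4: now 3*t*cos(2*t)/4 + ∫(-3*cos(2*t)/4) dt.
Step 2. Evaluate the standard form: now 3*t*cos(2*t)/4 - 3*sin(2*t)/8.
Answer: 3*t*cos(2*t)/4 - 3*sin(2*t)/8.


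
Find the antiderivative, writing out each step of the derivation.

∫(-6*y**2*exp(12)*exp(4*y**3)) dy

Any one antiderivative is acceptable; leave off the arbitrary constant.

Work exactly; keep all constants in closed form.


Step 1. Substitute u = y**3 + 3, turning ∫(-6*y**2*exp(12)*exp(4*y**3)) dy into ∫(-2*exp(4*u)) du: now ∫(-2*exp(4*u)) du.
Step 2. Evaluate the standard form: now -exp(4*u)/2.
Step 3. Substitute back u = y**3 + 3: now -exp(4*y**3 + 12)/2.
Answer: -exp(4*y**3 + 12)/2.


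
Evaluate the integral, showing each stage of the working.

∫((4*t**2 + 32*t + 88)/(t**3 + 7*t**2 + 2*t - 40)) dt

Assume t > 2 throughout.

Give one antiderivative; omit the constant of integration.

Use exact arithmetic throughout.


Step 1. Decompose ∫((4*t**2 + 32*t + 88)/(t**3 + 7*t**2 + 2*t - 40)) dt by partial fractions, (4*t**2 + 32*t + 88)/(t**3 + 7*t**2 + 2*t - 40) = 4/(t + 5) - 4/(t + 4) + 4/(t - 2): now ∫(4/(t - 2)) dt + ∫(-4/(t + 4)) dt + ∫(4/(t + 5)) dt.
Step 2. Evaluate the standard form [assuming t > -5]: now 4*log(t + 5) + ∫(4/(t - 2)) dt + ∫(-4/(t + 4)) dt.
Step 3. Evaluate the standard form [assuming t > -4]: now -4*log(t + 4) + 4*log(t + 5) + ∫(4/(t - 2)) dt.
Step 4. Evaluate the standard form [assuming t > 2]: now 4*log(t - 2) - 4*log(t + 4) + 4*log(t + 5).
Answer: 4*log(t - 2) - 4*log(t + 4) + 4*log(t + 5).


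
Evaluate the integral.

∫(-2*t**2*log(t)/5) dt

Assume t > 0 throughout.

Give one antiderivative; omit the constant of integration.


Answer: -2*t**3*log(t)/15 + 2*t**3/45.


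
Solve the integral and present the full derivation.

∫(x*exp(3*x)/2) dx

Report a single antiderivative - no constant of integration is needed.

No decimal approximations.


Step 1. Integrate ∫(x*exp(3*x)/2) dx by parts with u = x, dv = (exp(3*x)/2) dx, so v = exp(3*x)/6: now x*exp(3*x)/6 + ∫(-exp(3*x)/6) dx.
Step 2. Evaluate the standard form: now x*exp(3*x)/6 - exp(3*x)/18.
Answer: x*exp(3*x)/6 - exp(3*x)/18.


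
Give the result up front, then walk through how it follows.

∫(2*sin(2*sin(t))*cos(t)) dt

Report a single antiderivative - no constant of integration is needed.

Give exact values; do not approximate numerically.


The answer is -cos(2*sin(t)).
Step 1. Substitute u = sin(t), turning ∫(2*sin(2*sin(t))*cos(t)) dt into ∫(2*sin(2*u)) du: now ∫(2*sin(2*u)) du.
Step 2. Evaluate the standard form: now -cos(2*u).
Step 3. Substitute back u = sin(t): now -cos(2*sin(t)).
Answer: -cos(2*sin(t)).


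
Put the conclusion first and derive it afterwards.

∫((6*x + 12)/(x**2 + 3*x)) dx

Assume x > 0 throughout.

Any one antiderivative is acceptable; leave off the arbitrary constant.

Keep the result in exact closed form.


The answer is 4*log(x) + 2*log(x + 3).
Step 1. Decompose ∫((6*x + 12)/(x**2 + 3*x)) dx by partial fractions, (6*x + 12)/(x**2 + 3*x) = 2/(x + 3) + 4/x: now ∫(4/x) dx + ∫(2/(x + 3)) dx.
Step 2. Evaluate the standard form [assuming x > -3]: now 2*log(x + 3) + ∫(4/x) dx.
Step 3. Evaluate the standard form [assuming x > 0]: now 4*log(x) + 2*log(x + 3).
Answer: 4*log(x) + 2*log(x + 3).


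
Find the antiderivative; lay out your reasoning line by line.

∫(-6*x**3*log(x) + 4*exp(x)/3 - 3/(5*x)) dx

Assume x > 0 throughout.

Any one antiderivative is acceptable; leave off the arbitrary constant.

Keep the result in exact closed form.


Step 1. Rewrite: now ∫(-3/(5*x)) dx + ∫(-6*x**3*log(x)) dx + ∫(4*exp(x)/3) dx.
Step 2. Integrate ∫(-6*x**3*log(x)) dx by parts with u = log(x), dv = (-6*x**3) dx, so v = -3*x**4/2 [assuming x > 0]: now -3*x**4*log(x)/2 + ∫(-3/(5*x)) dx + ∫(3*x**3/2) dx + ∫(4*exp(x)/3) dx.
Step 3. Evaluate the standard form: now -3*x**4*log(x)/2 + 3*x**4/8 + ∫(-3/(5*x)) dx + ∫(4*exp(x)/3) dx.
Step 4. Evaluate the standard form: now -3*x**4*log(x)/2 + 3*x**4/8 + 4*exp(x)/3 + ∫(-3/(5*x)) dx.
Step 5. Evaluate the standard form [assuming x > 0]: now -3*x**4*log(x)/2 + 3*x**4/8 + 4*exp(x)/3 - 3*log(x)/5.
Answer: -3*x**4*log(x)/2 + 3*x**4/8 + 4*exp(x)/3 - 3*log(x)/5.


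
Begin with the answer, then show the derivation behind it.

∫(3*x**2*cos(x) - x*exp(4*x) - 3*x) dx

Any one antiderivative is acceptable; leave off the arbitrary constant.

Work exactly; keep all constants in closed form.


The answer is 3*x**2*sin(x) - 3*x**2/2 - x*exp(4*x)/4 + 6*x*cos(x) + exp(4*x)/16 - 6*sin(x).
Step 1. Rewrite: now ∫(-3*x) dx + ∫(-x*exp(4*x)) dx + ∫(3*x**2*cos(x)) dx.
Step 2. Integrate ∫(-x*exp(4*x)) dx by parts with u = x, dv = (-exp(4*x)) dx, so v = -exp(4*x)/4: now -x*exp(4*x)/4 + ∫(-3*x) dx + ∫(3*x**2*cos(x)) dx + ∫(exp(4*x)/4) dx.
Step 3. Evaluate the standard form: now -x*exp(4*x)/4 + exp(4*x)/16 + ∫(-3*x) dx + ∫(3*x**2*cos(x)) dx.
Step 4. Evaluate the standard form: now -3*x**2/2 - x*exp(4*x)/4 + exp(4*x)/16 + ∫(3*x**2*cos(x)) dx.
Step 5. Integrate ∫(3*x**2*cos(x)) dx by parts with u = x**2, dv = (3*cos(x)) dx, so v = 3*sin(x): now 3*x**2*sin(x) - 3*x**2/2 - x*exp(4*x)/4 + exp(4*x)/16 + ∫(-6*x*sin(x)) dx.
Step 6. Integrate ∫(-6*x*sin(x)) dx by parts with u = x, dv = (-6*sin(x)) dx, so v = 6*cos(x): now 3*x**2*sin(x) - 3*x**2/2 - x*exp(4*x)/4 + 6*x*cos(x) + exp(4*x)/16 + ∫(-6*cos(x)) dx.
Step 7. Evaluate the standard form: now 3*x**2*sin(x) - 3*x**2/2 - x*exp(4*x)/4 + 6*x*cos(x) + exp(4*x)/16 - 6*sin(x).
Answer: 3*x**2*sin(x) - 3*x**2/2 - x*exp(4*x)/4 + 6*x*cos(x) + exp(4*x)/16 - 6*sin(x).


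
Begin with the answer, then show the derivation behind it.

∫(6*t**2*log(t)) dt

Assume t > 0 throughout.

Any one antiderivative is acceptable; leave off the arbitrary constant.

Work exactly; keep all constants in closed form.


The answer is 2*t**3*log(t) - 2*t**3/3.
Step 1. Integrate ∫(6*t**2*log(t)) dt by parts with u = log(t), dv = (6*t**2) dt, so v = 2*t**3 [assuming t > 0]: now 2*t**3*log(t) + ∫(-2*t**2) dt.
Step 2. Evaluate the standard form: now 2*t**3*log(t) - 2*t**3/3.
Answer: 2*t**3*log(t) - 2*t**3/3.


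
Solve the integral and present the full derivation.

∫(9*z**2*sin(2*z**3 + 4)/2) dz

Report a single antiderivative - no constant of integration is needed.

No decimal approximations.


Step 1. Substitute u = z**3 + 2, turning ∫(9*z**2*sin(2*z**3 + 4)/2) dz into ∫(3*sin(2*u)/2) du: now ∫(3*sin(2*u)/2) du.
Step 2. Evaluate the standard form: now -3*cos(2*u)/4.
Step 3. Substitute back u = z**3 + 2: now -3*cos(2*z**3 + 4)/4.
Answer: -3*cos(2*z**3 + 4)/4.


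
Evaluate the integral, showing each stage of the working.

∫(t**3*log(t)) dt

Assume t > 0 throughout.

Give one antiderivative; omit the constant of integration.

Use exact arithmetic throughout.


Step 1. Integrate ∫(t**3*log(t)) dt by parts with u = log(t), dv = (t**3) dt, so v = t**4/4 [assuming t > 0]: now t**4*log(t)/4 + ∫(-t**3/4) dt.
Step 2. Evaluate the standard form: now t**4*log(t)/4 - t**4/16.
Answer: t**4*log(t)/4 - t**4/16.


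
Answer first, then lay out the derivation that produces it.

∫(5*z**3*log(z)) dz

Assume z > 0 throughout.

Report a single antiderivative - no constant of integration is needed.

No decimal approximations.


The answer is 5*z**4*log(z)/4 - 5*z**4/16.
Step 1. Integrate ∫(5*z**3*log(z)) dz by parts with u = log(z), dv = (5*z**3) dz, so v = 5*z**4/4 [assuming z > 0]: now 5*z**4*log(z)/4 + ∫(-5*z**3/4) dz.
Step 2. Evaluate the standard form: now 5*z**4*log(z)/4 - 5*z**4/16.
Answer: 5*z**4*log(z)/4 - 5*z**4/16.


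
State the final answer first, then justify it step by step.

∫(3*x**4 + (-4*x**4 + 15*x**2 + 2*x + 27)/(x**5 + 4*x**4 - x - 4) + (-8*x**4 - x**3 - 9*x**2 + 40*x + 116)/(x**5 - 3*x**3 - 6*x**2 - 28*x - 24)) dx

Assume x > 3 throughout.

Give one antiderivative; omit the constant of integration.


The answer is 3*x**5/5 - 2*log(x - 3) + 2*log(x - 1) - 6*log(x + 1) - 3*log(x + 2) - 3*log(x + 4) - 2*atan(x/2) - atan(x).
Step 1. Rewrite: now ∫(3*x**4) dx + ∫((-4*x**4 + 15*x**2 + 2*x + 27)/(x**5 + 4*x**4 - x - 4)) dx + ∫((-8*x**4 - x**3 - 9*x**2 + 40*x + 116)/(x**5 - 3*x**3 - 6*x**2 - 28*x - 24)) dx.
Step 2. Evaluate the standard form: now 3*x**5/5 + ∫((-4*x**4 + 15*x**2 + 2*x + 27)/(x**5 + 4*x**4 - x - 4)) dx + ∫((-8*x**4 - x**3 - 9*x**2 + 40*x + 116)/(x**5 - 3*x**3 - 6*x**2 - 28*x - 24)) dx.
Step 3. Decompose ∫((-4*x**4 + 15*x**2 + 2*x + 27)/(x**5 + 4*x**4 - x - 4)) dx by partial fractions, (-4*x**4 + 15*x**2 + 2*x + 27)/(x**5 + 4*x**4 - x - 4) = -1/(x**2 + 1) - 3/(x + 4) - 3/(x + 1) + 2/(x - 1): now 3*x**5/5 + ∫((-8*x**4 - x**3 - 9*x**2 + 40*x + 116)/(x**5 - 3*x**3 - 6*x**2 - 28*x - 24)) dx + ∫(2/(x - 1)) dx + ∫(-3/(x + 1)) dx + ∫(-3/(x + 4)) dx + ∫(-1/(x**2 + 1)) dx.
Step 4. Evaluate the standard form [assuming x > -1]: now 3*x**5/5 - 3*log(x + 1) + ∫((-8*x**4 - x**3 - 9*x**2 + 40*x + 116)/(x**5 - 3*x**3 - 6*x**2 - 28*x - 24)) dx + ∫(2/(x - 1)) dx + ∫(-3/(x + 4)) dx + ∫(-1/(x**2 + 1)) dx.
Step 5. Evaluate the standard form [assuming x > -4]: now 3*x**5/5 - 3*log(x + 1) - 3*log(x + 4) + ∫((-8*x**4 - x**3 - 9*x**2 + 40*x + 116)/(x**5 - 3*x**3 - 6*x**2 - 28*x - 24)) dx + ∫(2/(x - 1)) dx + ∫(-1/(x**2 + 1)) dx.
Step 6. Evaluate the standard form [assuming x > 1]: now 3*x**5/5 + 2*log(x - 1) - 3*log(x + 1) - 3*log(x + 4) + ∫((-8*x**4 - x**3 - 9*x**2 + 40*x + 116)/(x**5 - 3*x**3 - 6*x**2 - 28*x - 24)) dx + ∫(-1/(x**2 + 1)) dx.
Step 7. Evaluate the standard form: now 3*x**5/5 + 2*log(x - 1) - 3*log(x + 1) - 3*log(x + 4) - atan(x) + ∫((-8*x**4 - x**3 - 9*x**2 + 40*x + 116)/(x**5 - 3*x**3 - 6*x**2 - 28*x - 24)) dx.
Step 8. Decompose ∫((-8*x**4 - x**3 - 9*x**2 + 40*x + 116)/(x**5 - 3*x**3 - 6*x**2 - 28*x - 24)) dx by partial fractions, (-8*x**4 - x**3 - 9*x**2 + 40*x + 116)/(x**5 - 3*x**3 - 6*x**2 - 28*x - 24) = -4/(x**2 + 4) - 3/(x + 2) - 3/(x + 1) - 2/(x - 3): now 3*x**5/5 + 2*log(x - 1) - 3*log(x + 1) - 3*log(x + 4) - atan(x) + ∫(-2/(x - 3)) dx + ∫(-3/(x + 1)) dx + ∫(-3/(x + 2)) dx + ∫(-4/(x**2 + 4)) dx.
Step 9. Evaluate the standard form [assuming x > -2]: now 3*x**5/5 + 2*log(x - 1) - 3*log(x + 1) - 3*log(x + 2) - 3*log(x + 4) - atan(x) + ∫(-2/(x - 3)) dx + ∫(-3/(x + 1)) dx + ∫(-4/(x**2 + 4)) dx.
Step 10. Evaluate the standard form [assuming x > 3]: now 3*x**5/5 - 2*log(x - 3) + 2*log(x - 1) - 3*log(x + 1) - 3*log(x + 2) - 3*log(x + 4) - atan(x) + ∫(-3/(x + 1)) dx + ∫(-4/(x**2 + 4)) dx.
Step 11. Evaluate the standard form [assuming x > -1]: now 3*x**5/5 - 2*log(x - 3) + 2*log(x - 1) - 6*log(x + 1) - 3*log(x + 2) - 3*log(x + 4) - atan(x) + ∫(-4/(x**2 + 4)) dx.
Step 12. Evaluate the standard form: now 3*x**5/5 - 2*log(x - 3) + 2*log(x - 1) - 6*log(x + 1) - 3*log(x + 2) - 3*log(x + 4) - 2*atan(x/2) - atan(x).
Answer: 3*x**5/5 - 2*log(x - 3) + 2*log(x - 1) - 6*log(x + 1) - 3*log(x + 2) - 3*log(x + 4) - 2*atan(x/2) - atan(x).
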